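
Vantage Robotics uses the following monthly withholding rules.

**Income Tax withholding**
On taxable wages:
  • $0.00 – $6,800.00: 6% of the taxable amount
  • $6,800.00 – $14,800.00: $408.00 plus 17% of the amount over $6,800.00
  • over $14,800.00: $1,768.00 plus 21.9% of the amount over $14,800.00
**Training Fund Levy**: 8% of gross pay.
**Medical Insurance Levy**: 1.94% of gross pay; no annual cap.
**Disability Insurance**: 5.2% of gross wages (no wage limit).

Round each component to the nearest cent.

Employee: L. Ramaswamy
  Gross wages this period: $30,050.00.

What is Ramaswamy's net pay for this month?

Income Tax: taxable = $30,050.00
  $1,768.00 + 21.9% × ($30,050.00 − $14,800.00) = $1,768.00 + 21.9% × $15,250.00 = $5,107.75
Training Fund Levy: 8% × $30,050.00 = $2,404.00
Medical Insurance Levy: 1.94% × $30,050.00 = $582.97
Disability Insurance: 5.2% × $30,050.00 = $1,562.60
Total withheld: $5,107.75 + $2,404.00 + $582.97 + $1,562.60 = $9,657.32
Net pay: $30,050.00 − $9,657.32 = $20,392.68

$20,392.68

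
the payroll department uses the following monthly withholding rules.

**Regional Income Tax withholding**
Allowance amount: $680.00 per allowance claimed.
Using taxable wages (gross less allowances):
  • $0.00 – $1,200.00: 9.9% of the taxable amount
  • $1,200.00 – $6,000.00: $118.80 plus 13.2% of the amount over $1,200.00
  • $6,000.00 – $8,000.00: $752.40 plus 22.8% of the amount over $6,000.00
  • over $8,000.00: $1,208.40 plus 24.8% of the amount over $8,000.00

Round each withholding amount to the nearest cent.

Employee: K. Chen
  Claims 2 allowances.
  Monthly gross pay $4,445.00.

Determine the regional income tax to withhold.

Regional Income Tax: taxable = $4,445.00 − 2×$680.00 = $3,085.00
  $118.80 + 13.2% × ($3,085.00 − $1,200.00) = $118.80 + 13.2% × $1,885.00 = $367.62

$367.62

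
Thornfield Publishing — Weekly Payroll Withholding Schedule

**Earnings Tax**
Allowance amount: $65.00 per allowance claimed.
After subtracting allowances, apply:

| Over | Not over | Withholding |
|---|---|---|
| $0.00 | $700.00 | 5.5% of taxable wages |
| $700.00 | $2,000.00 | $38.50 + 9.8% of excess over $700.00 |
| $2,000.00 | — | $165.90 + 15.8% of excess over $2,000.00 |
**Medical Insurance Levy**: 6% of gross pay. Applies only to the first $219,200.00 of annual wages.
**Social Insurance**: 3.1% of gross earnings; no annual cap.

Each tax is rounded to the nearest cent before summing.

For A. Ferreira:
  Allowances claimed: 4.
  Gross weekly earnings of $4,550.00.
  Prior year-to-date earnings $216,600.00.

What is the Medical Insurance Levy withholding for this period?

$156.00

Medical Insurance Levy: cap $219,200.00 − YTD $216,600.00 = $2,600.00 subject; 6% × $2,600.00 = $156.00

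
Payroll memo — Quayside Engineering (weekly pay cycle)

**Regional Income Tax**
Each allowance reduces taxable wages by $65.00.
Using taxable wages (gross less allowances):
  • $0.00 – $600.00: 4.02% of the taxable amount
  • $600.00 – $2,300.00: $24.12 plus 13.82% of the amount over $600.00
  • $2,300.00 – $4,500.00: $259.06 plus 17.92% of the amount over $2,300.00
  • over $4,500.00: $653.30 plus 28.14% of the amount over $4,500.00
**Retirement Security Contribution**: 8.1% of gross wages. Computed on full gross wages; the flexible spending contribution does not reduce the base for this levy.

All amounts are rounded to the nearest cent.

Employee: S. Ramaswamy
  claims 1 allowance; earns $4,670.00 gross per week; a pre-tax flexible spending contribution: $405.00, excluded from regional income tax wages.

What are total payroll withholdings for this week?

$977.81

Regional Income Tax: taxable = $4,670.00 − $405.00 − 1×$65.00 = $4,200.00
  $259.06 + 17.92% × ($4,200.00 − $2,300.00) = $259.06 + 17.92% × $1,900.00 = $599.54
Retirement Security Contribution: 8.1% × $4,670.00 = $378.27
Total: $599.54 + $378.27 = $977.81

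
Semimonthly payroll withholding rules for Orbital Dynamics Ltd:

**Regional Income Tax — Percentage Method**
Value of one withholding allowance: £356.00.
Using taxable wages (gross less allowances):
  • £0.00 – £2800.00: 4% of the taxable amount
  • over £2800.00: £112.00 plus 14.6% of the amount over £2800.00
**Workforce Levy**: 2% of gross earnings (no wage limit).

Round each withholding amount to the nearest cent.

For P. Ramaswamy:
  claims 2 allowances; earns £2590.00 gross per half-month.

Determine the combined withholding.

£126.92

Regional Income Tax: taxable = £2590.00 − 2×£356.00 = £1878.00
  4% × £1878.00 = £75.12
Workforce Levy: 2% × £2590.00 = £51.80
Total: £75.12 + £51.80 = £126.92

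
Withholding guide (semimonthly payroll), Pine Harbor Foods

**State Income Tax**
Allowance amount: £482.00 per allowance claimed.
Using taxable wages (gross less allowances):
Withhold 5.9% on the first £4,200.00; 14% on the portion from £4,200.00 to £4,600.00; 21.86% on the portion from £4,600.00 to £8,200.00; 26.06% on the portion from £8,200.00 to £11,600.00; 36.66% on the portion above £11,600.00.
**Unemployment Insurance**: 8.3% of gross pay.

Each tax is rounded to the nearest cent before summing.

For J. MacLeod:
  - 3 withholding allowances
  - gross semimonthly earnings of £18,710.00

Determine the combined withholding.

State Income Tax: taxable = £18,710.00 − 3×£482.00 = £17,264.00
  £1,976.80 + 36.66% × (£17,264.00 − £11,600.00) = £1,976.80 + 36.66% × £5,664.00 = £4,053.22
Unemployment Insurance: 8.3% × £18,710.00 = £1,552.93
Total: £4,053.22 + £1,552.93 = £5,606.15

£5,606.15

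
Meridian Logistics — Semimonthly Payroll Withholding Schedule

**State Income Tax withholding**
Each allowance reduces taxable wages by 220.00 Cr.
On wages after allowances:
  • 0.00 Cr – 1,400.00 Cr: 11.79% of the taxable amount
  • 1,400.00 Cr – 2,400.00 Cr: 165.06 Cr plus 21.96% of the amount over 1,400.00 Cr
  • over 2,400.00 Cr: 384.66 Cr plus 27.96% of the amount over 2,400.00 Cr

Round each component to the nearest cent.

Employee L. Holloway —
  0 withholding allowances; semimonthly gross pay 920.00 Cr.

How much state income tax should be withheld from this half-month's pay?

State Income Tax: taxable = 920.00 Cr
  11.79% × 920.00 Cr = 108.47 Cr

108.47 Cr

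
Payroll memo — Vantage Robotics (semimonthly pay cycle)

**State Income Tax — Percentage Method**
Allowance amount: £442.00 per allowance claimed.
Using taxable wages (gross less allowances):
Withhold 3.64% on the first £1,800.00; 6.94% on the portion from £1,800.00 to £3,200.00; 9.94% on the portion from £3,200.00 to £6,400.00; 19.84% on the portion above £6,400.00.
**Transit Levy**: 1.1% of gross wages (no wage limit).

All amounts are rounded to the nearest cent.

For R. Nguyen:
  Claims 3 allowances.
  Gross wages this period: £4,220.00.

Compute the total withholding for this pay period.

State Income Tax: taxable = £4,220.00 − 3×£442.00 = £2,894.00
  £65.52 + 6.94% × (£2,894.00 − £1,800.00) = £65.52 + 6.94% × £1,094.00 = £141.44
Transit Levy: 1.1% × £4,220.00 = £46.42
Total: £141.44 + £46.42 = £187.86

£187.86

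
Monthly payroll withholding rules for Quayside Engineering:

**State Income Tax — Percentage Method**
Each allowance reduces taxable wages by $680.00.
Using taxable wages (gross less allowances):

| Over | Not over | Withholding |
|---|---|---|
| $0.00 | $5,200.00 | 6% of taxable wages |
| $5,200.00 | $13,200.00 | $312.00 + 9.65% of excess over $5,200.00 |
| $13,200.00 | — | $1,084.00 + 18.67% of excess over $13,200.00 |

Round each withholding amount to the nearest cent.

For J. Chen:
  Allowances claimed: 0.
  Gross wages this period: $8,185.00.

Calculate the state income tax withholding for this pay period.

State Income Tax: taxable = $8,185.00
  $312.00 + 9.65% × ($8,185.00 − $5,200.00) = $312.00 + 9.65% × $2,985.00 = $600.05

$600.05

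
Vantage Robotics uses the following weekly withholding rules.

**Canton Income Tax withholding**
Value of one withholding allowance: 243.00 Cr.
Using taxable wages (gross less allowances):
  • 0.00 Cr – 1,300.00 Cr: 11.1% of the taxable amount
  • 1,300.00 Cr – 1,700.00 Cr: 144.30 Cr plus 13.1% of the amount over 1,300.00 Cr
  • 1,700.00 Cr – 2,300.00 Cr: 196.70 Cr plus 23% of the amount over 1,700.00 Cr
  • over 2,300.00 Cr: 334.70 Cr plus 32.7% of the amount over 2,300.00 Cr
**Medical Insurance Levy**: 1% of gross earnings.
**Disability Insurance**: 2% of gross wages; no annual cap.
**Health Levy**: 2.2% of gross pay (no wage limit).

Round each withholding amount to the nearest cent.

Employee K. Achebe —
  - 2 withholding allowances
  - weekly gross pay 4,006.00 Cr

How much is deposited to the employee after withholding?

3,064.05 Cr

Canton Income Tax: taxable = 4,006.00 Cr − 2×243.00 Cr = 3,520.00 Cr
  334.70 Cr + 32.7% × (3,520.00 Cr − 2,300.00 Cr) = 334.70 Cr + 32.7% × 1,220.00 Cr = 733.64 Cr
Medical Insurance Levy: 1% × 4,006.00 Cr = 40.06 Cr
Disability Insurance: 2% × 4,006.00 Cr = 80.12 Cr
Health Levy: 2.2% × 4,006.00 Cr = 88.13 Cr
Total withheld: 733.64 Cr + 40.06 Cr + 80.12 Cr + 88.13 Cr = 941.95 Cr
Net pay: 4,006.00 Cr − 941.95 Cr = 3,064.05 Cr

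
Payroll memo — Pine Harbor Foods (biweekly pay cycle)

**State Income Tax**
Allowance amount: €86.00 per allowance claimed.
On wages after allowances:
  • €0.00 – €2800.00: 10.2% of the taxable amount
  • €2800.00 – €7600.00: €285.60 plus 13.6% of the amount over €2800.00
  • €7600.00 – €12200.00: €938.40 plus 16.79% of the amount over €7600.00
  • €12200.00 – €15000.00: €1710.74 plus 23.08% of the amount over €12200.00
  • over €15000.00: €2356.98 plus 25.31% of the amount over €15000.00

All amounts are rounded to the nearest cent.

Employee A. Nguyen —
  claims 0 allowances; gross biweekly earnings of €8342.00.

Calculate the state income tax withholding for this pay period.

State Income Tax: taxable = €8342.00
  €938.40 + 16.79% × (€8342.00 − €7600.00) = €938.40 + 16.79% × €742.00 = €1062.98

€1062.98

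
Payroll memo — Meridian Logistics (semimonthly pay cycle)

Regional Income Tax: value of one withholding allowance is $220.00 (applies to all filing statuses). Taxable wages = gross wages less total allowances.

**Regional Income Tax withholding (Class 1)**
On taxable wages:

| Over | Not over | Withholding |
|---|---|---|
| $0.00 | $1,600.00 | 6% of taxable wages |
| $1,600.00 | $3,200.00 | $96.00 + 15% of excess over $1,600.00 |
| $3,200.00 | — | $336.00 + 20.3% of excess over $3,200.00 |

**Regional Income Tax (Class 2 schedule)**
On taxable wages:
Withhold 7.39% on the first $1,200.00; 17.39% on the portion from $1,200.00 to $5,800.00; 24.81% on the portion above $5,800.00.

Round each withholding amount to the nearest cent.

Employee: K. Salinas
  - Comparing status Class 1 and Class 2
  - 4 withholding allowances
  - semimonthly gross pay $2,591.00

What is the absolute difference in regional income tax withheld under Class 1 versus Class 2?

Regional Income Tax (Class 1): taxable = $2,591.00 − 4×$220.00 = $1,711.00
  $96.00 + 15% × ($1,711.00 − $1,600.00) = $96.00 + 15% × $111.00 = $112.65
Regional Income Tax (Class 2): taxable = $2,591.00 − 4×$220.00 = $1,711.00
  $88.68 + 17.39% × ($1,711.00 − $1,200.00) = $88.68 + 17.39% × $511.00 = $177.54
Difference: |$112.65 − $177.54| = $64.89 (higher under Class 2)

$64.89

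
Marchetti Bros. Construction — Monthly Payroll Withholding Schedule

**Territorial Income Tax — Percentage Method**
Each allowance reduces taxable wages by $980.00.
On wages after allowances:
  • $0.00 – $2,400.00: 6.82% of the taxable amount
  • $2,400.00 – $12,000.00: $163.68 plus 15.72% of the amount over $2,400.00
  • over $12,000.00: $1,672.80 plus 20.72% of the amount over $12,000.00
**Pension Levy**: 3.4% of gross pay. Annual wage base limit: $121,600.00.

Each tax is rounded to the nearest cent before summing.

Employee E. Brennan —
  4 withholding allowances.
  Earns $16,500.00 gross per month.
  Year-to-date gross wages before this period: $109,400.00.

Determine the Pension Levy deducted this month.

$414.80

Pension Levy: cap $121,600.00 − YTD $109,400.00 = $12,200.00 subject; 3.4% × $12,200.00 = $414.80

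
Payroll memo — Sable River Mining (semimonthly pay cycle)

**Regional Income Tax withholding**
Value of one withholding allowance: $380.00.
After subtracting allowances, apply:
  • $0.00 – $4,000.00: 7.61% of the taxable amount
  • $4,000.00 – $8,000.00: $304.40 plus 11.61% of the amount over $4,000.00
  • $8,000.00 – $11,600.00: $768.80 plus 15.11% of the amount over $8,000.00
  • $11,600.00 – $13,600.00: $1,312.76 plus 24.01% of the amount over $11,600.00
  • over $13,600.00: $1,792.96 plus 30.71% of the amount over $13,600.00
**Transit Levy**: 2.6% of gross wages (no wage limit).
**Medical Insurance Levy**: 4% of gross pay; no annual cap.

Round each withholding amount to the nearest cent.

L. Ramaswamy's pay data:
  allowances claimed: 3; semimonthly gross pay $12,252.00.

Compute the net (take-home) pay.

Regional Income Tax: taxable = $12,252.00 − 3×$380.00 = $11,112.00
  $768.80 + 15.11% × ($11,112.00 − $8,000.00) = $768.80 + 15.11% × $3,112.00 = $1,239.02
Transit Levy: 2.6% × $12,252.00 = $318.55
Medical Insurance Levy: 4% × $12,252.00 = $490.08
Total withheld: $1,239.02 + $318.55 + $490.08 = $2,047.65
Net pay: $12,252.00 − $2,047.65 = $10,204.35

$10,204.35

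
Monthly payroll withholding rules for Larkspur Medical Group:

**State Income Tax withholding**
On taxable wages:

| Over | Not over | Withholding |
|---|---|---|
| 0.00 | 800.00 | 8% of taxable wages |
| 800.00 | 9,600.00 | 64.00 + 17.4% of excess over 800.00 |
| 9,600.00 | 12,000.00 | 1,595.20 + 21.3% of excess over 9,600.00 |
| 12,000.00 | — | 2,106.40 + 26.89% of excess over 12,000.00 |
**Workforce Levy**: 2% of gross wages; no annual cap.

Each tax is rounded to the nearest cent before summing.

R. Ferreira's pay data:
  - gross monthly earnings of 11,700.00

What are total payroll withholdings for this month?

2,276.50

State Income Tax: taxable = 11,700.00
  1,595.20 + 21.3% × (11,700.00 − 9,600.00) = 1,595.20 + 21.3% × 2,100.00 = 2,042.50
Workforce Levy: 2% × 11,700.00 = 234.00
Total: 2,042.50 + 234.00 = 2,276.50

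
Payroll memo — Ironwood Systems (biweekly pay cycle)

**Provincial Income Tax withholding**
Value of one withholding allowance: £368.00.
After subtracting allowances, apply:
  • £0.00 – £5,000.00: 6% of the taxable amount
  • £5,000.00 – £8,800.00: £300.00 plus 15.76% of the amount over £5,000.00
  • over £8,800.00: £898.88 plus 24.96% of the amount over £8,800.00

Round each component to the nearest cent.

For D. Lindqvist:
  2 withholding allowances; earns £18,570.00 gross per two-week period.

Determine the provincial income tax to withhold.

£3,153.77

Provincial Income Tax: taxable = £18,570.00 − 2×£368.00 = £17,834.00
  £898.88 + 24.96% × (£17,834.00 − £8,800.00) = £898.88 + 24.96% × £9,034.00 = £3,153.77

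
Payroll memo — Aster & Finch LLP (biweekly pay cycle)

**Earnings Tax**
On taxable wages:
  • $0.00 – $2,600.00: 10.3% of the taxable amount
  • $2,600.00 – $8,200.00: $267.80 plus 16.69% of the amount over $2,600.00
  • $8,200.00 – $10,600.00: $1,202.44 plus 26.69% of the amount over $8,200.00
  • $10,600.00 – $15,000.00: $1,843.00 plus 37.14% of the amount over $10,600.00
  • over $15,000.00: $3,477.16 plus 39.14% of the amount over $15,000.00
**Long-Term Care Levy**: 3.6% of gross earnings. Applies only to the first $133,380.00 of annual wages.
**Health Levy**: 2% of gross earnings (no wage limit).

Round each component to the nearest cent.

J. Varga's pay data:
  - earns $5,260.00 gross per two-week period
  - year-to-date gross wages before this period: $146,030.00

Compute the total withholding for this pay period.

Earnings Tax: taxable = $5,260.00
  $267.80 + 16.69% × ($5,260.00 − $2,600.00) = $267.80 + 16.69% × $2,660.00 = $711.75
Long-Term Care Levy: YTD $146,030.00 ≥ cap $133,380.00 → $0.00
Health Levy: 2% × $5,260.00 = $105.20
Total: $711.75 + $0.00 + $105.20 = $816.95

$816.95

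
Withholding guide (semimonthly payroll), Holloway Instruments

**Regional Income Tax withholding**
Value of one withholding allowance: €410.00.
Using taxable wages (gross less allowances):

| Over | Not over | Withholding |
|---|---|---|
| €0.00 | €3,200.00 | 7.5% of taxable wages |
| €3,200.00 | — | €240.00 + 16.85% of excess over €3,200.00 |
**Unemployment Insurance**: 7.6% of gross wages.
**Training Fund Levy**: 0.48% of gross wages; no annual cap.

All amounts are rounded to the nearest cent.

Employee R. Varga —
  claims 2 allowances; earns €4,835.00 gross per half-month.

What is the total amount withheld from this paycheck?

Regional Income Tax: taxable = €4,835.00 − 2×€410.00 = €4,015.00
  €240.00 + 16.85% × (€4,015.00 − €3,200.00) = €240.00 + 16.85% × €815.00 = €377.33
Unemployment Insurance: 7.6% × €4,835.00 = €367.46
Training Fund Levy: 0.48% × €4,835.00 = €23.21
Total: €377.33 + €367.46 + €23.21 = €768.00

€768.00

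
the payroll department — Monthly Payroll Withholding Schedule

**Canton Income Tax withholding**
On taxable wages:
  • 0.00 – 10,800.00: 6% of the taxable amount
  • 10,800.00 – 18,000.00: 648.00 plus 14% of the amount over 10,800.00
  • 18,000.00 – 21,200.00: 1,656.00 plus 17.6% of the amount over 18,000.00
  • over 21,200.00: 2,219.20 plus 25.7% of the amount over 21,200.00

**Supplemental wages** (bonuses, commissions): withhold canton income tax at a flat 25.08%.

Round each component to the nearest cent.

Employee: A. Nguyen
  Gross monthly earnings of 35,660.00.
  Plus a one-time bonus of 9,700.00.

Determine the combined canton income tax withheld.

8,368.18

Canton Income Tax: taxable = 35,660.00
  2,219.20 + 25.7% × (35,660.00 − 21,200.00) = 2,219.20 + 25.7% × 14,460.00 = 5,935.42
Supplemental (25.08% flat on bonus): 25.08% × 9,700.00 = 2,432.76
Total canton income tax: 5,935.42 + 2,432.76 = 8,368.18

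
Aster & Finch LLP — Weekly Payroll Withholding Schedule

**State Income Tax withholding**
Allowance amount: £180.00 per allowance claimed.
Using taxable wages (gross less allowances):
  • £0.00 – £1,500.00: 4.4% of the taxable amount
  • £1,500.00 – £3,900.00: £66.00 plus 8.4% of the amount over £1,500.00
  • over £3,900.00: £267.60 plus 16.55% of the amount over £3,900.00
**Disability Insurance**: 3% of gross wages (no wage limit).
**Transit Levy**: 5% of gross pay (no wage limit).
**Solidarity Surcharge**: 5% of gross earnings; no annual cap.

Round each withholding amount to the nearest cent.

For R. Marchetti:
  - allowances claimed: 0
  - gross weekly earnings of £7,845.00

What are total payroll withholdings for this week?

State Income Tax: taxable = £7,845.00
  £267.60 + 16.55% × (£7,845.00 − £3,900.00) = £267.60 + 16.55% × £3,945.00 = £920.50
Disability Insurance: 3% × £7,845.00 = £235.35
Transit Levy: 5% × £7,845.00 = £392.25
Solidarity Surcharge: 5% × £7,845.00 = £392.25
Total: £920.50 + £235.35 + £392.25 + £392.25 = £1,940.35

£1,940.35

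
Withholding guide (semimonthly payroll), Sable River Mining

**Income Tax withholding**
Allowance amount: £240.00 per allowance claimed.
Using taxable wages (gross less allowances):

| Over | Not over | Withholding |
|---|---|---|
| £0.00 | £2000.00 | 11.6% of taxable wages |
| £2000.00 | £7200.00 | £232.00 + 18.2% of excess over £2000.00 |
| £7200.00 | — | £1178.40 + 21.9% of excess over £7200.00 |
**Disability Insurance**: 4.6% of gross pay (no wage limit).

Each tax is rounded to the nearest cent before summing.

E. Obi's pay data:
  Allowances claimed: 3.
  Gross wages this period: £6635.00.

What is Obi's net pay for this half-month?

£5385.26

Income Tax: taxable = £6635.00 − 3×£240.00 = £5915.00
  £232.00 + 18.2% × (£5915.00 − £2000.00) = £232.00 + 18.2% × £3915.00 = £944.53
Disability Insurance: 4.6% × £6635.00 = £305.21
Total withheld: £944.53 + £305.21 = £1249.74
Net pay: £6635.00 − £1249.74 = £5385.26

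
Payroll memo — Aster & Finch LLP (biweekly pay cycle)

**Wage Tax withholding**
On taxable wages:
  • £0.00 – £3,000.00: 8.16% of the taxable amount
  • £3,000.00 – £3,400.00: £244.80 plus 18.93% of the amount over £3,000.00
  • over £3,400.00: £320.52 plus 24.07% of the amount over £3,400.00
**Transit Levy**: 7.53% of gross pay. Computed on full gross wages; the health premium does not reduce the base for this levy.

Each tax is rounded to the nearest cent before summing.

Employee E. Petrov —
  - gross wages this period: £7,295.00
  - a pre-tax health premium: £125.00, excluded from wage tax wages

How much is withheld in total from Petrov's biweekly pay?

Wage Tax: taxable = £7,295.00 − £125.00 = £7,170.00
  £320.52 + 24.07% × (£7,170.00 − £3,400.00) = £320.52 + 24.07% × £3,770.00 = £1,227.96
Transit Levy: 7.53% × £7,295.00 = £549.31
Total: £1,227.96 + £549.31 = £1,777.27

£1,777.27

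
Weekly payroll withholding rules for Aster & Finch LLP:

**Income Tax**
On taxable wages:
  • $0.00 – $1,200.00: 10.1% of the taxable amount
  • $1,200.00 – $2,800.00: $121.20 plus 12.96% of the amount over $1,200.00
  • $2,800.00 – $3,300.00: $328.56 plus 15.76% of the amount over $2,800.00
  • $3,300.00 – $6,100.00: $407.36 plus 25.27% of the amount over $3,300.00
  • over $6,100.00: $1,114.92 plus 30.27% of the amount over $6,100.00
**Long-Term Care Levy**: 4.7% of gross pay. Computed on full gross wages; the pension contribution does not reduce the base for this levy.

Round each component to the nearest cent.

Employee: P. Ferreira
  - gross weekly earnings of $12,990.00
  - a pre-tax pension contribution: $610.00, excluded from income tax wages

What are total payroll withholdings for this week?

Income Tax: taxable = $12,990.00 − $610.00 = $12,380.00
  $1,114.92 + 30.27% × ($12,380.00 − $6,100.00) = $1,114.92 + 30.27% × $6,280.00 = $3,015.88
Long-Term Care Levy: 4.7% × $12,990.00 = $610.53
Total: $3,015.88 + $610.53 = $3,626.41

$3,626.41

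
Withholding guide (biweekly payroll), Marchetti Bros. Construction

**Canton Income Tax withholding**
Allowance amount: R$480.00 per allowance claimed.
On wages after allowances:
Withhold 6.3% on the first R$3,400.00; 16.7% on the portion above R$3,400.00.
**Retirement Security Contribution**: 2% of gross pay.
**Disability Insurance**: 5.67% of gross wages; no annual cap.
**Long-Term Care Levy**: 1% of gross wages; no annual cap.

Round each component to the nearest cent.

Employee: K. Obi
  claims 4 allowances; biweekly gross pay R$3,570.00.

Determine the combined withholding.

Canton Income Tax: taxable = R$3,570.00 − 4×R$480.00 = R$1,650.00
  6.3% × R$1,650.00 = R$103.95
Retirement Security Contribution: 2% × R$3,570.00 = R$71.40
Disability Insurance: 5.67% × R$3,570.00 = R$202.42
Long-Term Care Levy: 1% × R$3,570.00 = R$35.70
Total: R$103.95 + R$71.40 + R$202.42 + R$35.70 = R$413.47

R$413.47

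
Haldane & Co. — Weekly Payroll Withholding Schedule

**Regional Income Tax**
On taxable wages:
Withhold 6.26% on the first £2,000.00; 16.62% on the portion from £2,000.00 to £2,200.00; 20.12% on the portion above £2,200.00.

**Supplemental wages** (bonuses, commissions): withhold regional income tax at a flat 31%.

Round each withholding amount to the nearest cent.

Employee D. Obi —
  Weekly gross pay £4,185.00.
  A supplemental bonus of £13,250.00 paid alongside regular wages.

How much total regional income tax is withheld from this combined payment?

£4,665.32

Regional Income Tax: taxable = £4,185.00
  £158.44 + 20.12% × (£4,185.00 − £2,200.00) = £158.44 + 20.12% × £1,985.00 = £557.82
Supplemental (31% flat on bonus): 31% × £13,250.00 = £4,107.50
Total regional income tax: £557.82 + £4,107.50 = £4,665.32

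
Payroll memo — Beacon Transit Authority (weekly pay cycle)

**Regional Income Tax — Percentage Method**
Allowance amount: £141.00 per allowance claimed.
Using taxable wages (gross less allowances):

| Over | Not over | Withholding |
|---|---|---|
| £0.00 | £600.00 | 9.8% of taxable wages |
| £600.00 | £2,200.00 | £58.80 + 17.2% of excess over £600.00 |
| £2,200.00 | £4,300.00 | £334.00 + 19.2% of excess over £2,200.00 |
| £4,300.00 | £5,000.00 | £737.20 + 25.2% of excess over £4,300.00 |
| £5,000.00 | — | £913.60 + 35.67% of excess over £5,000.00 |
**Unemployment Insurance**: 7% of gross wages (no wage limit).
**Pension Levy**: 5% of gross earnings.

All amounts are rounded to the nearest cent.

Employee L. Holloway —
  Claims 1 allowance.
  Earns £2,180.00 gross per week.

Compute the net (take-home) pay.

£1,612.09

Regional Income Tax: taxable = £2,180.00 − 1×£141.00 = £2,039.00
  £58.80 + 17.2% × (£2,039.00 − £600.00) = £58.80 + 17.2% × £1,439.00 = £306.31
Unemployment Insurance: 7% × £2,180.00 = £152.60
Pension Levy: 5% × £2,180.00 = £109.00
Total withheld: £306.31 + £152.60 + £109.00 = £567.91
Net pay: £2,180.00 − £567.91 = £1,612.09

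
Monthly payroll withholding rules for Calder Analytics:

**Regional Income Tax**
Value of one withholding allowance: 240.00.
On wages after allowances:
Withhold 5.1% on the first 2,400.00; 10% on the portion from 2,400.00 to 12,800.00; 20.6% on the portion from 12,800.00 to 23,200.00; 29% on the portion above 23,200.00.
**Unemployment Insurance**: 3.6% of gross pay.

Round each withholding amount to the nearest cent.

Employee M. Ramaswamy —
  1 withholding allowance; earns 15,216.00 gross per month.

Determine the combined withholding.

Regional Income Tax: taxable = 15,216.00 − 1×240.00 = 14,976.00
  1,162.40 + 20.6% × (14,976.00 − 12,800.00) = 1,162.40 + 20.6% × 2,176.00 = 1,610.66
Unemployment Insurance: 3.6% × 15,216.00 = 547.78
Total: 1,610.66 + 547.78 = 2,158.44

2,158.44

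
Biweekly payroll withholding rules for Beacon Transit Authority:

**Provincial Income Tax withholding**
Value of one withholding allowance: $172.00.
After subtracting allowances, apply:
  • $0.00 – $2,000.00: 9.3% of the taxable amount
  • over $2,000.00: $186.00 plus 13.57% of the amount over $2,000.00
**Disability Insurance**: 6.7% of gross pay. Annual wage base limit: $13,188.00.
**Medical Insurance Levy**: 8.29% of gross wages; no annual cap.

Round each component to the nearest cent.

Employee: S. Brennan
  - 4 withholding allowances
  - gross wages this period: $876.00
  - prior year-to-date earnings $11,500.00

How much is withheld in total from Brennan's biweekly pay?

Provincial Income Tax: taxable = $876.00 − 4×$172.00 = $188.00
  9.3% × $188.00 = $17.48
Disability Insurance: 6.7% × $876.00 = $58.69
Medical Insurance Levy: 8.29% × $876.00 = $72.62
Total: $17.48 + $58.69 + $72.62 = $148.79

$148.79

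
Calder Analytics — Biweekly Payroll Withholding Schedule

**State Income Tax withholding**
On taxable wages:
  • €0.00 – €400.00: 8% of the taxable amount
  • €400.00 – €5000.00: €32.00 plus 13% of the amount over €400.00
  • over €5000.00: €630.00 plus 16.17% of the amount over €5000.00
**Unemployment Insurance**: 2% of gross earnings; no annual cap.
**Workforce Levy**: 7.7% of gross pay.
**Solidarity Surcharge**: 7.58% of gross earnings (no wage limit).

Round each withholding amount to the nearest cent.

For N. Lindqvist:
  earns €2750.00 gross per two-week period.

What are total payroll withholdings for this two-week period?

€812.70

State Income Tax: taxable = €2750.00
  €32.00 + 13% × (€2750.00 − €400.00) = €32.00 + 13% × €2350.00 = €337.50
Unemployment Insurance: 2% × €2750.00 = €55.00
Workforce Levy: 7.7% × €2750.00 = €211.75
Solidarity Surcharge: 7.58% × €2750.00 = €208.45
Total: €337.50 + €55.00 + €211.75 + €208.45 = €812.70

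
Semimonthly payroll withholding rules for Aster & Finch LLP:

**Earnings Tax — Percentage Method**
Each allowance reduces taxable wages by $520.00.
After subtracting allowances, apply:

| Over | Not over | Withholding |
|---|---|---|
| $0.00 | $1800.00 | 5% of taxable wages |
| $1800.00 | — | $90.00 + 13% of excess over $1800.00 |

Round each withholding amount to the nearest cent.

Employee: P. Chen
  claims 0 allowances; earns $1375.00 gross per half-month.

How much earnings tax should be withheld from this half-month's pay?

Earnings Tax: taxable = $1375.00
  5% × $1375.00 = $68.75

$68.75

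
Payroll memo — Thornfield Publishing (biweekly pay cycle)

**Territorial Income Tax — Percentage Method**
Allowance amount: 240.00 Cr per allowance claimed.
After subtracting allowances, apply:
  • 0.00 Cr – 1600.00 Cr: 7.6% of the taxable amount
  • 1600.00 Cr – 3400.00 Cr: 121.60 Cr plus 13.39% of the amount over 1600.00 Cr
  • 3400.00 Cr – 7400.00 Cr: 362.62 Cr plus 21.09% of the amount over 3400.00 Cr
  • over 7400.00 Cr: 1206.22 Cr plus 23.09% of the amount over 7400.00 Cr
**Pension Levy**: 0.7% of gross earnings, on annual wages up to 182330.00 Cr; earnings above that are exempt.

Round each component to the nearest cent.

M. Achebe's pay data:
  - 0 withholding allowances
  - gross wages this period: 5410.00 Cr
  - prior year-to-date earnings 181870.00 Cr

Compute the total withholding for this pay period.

Territorial Income Tax: taxable = 5410.00 Cr
  362.62 Cr + 21.09% × (5410.00 Cr − 3400.00 Cr) = 362.62 Cr + 21.09% × 2010.00 Cr = 786.53 Cr
Pension Levy: cap 182330.00 Cr − YTD 181870.00 Cr = 460.00 Cr subject; 0.7% × 460.00 Cr = 3.22 Cr
Total: 786.53 Cr + 3.22 Cr = 789.75 Cr

789.75 Cr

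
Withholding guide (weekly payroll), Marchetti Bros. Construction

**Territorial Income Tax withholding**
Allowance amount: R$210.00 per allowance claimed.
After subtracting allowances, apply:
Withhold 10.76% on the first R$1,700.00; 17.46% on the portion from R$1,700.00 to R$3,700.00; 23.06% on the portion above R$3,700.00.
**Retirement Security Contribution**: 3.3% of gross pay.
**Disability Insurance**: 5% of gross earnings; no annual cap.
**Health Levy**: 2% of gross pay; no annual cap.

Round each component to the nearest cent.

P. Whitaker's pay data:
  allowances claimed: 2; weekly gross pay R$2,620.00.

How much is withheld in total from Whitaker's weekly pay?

Territorial Income Tax: taxable = R$2,620.00 − 2×R$210.00 = R$2,200.00
  R$182.92 + 17.46% × (R$2,200.00 − R$1,700.00) = R$182.92 + 17.46% × R$500.00 = R$270.22
Retirement Security Contribution: 3.3% × R$2,620.00 = R$86.46
Disability Insurance: 5% × R$2,620.00 = R$131.00
Health Levy: 2% × R$2,620.00 = R$52.40
Total: R$270.22 + R$86.46 + R$131.00 + R$52.40 = R$540.08

R$540.08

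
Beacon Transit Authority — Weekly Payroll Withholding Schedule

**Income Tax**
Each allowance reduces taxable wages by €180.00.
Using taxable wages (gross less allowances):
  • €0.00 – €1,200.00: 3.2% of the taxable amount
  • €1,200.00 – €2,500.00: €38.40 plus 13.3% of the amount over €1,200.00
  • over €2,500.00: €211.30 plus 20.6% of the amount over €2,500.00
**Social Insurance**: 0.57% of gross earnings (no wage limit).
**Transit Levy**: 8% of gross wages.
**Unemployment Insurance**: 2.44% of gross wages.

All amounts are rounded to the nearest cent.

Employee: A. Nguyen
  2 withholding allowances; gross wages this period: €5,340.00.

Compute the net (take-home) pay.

€4,029.88

Income Tax: taxable = €5,340.00 − 2×€180.00 = €4,980.00
  €211.30 + 20.6% × (€4,980.00 − €2,500.00) = €211.30 + 20.6% × €2,480.00 = €722.18
Social Insurance: 0.57% × €5,340.00 = €30.44
Transit Levy: 8% × €5,340.00 = €427.20
Unemployment Insurance: 2.44% × €5,340.00 = €130.30
Total withheld: €722.18 + €30.44 + €427.20 + €130.30 = €1,310.12
Net pay: €5,340.00 − €1,310.12 = €4,029.88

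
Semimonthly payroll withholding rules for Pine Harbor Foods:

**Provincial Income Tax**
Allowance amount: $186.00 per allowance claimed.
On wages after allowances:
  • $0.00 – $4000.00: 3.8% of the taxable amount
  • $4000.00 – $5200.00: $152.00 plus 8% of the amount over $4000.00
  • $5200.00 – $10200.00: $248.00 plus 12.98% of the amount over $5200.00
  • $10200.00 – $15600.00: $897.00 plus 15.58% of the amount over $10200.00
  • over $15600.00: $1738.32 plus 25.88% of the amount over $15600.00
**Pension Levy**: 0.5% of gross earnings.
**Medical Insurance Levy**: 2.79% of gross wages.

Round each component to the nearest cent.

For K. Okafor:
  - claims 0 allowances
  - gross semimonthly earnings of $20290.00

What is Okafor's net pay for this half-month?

Provincial Income Tax: taxable = $20290.00
  $1738.32 + 25.88% × ($20290.00 − $15600.00) = $1738.32 + 25.88% × $4690.00 = $2952.09
Pension Levy: 0.5% × $20290.00 = $101.45
Medical Insurance Levy: 2.79% × $20290.00 = $566.09
Total withheld: $2952.09 + $101.45 + $566.09 = $3619.63
Net pay: $20290.00 − $3619.63 = $16670.37

$16670.37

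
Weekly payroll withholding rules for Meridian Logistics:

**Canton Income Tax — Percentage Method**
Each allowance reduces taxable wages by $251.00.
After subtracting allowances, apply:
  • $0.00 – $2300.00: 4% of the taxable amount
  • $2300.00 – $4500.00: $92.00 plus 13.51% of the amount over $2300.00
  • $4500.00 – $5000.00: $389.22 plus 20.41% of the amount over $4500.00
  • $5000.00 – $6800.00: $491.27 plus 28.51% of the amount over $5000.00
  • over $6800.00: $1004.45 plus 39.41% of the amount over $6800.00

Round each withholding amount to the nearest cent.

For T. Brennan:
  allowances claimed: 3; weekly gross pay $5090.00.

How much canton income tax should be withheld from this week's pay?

Canton Income Tax: taxable = $5090.00 − 3×$251.00 = $4337.00
  $92.00 + 13.51% × ($4337.00 − $2300.00) = $92.00 + 13.51% × $2037.00 = $367.20

$367.20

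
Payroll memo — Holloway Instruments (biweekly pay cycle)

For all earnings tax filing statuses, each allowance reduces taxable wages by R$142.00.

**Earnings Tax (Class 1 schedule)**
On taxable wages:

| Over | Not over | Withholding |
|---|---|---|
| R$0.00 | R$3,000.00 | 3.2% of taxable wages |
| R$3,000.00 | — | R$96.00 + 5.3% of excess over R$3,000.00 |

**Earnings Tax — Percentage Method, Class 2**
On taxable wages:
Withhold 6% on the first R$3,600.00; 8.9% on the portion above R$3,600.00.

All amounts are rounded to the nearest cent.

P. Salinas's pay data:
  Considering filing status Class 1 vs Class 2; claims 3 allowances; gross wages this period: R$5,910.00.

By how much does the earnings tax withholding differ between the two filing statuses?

R$156.03

Earnings Tax (Class 1): taxable = R$5,910.00 − 3×R$142.00 = R$5,484.00
  R$96.00 + 5.3% × (R$5,484.00 − R$3,000.00) = R$96.00 + 5.3% × R$2,484.00 = R$227.65
Earnings Tax (Class 2): taxable = R$5,910.00 − 3×R$142.00 = R$5,484.00
  R$216.00 + 8.9% × (R$5,484.00 − R$3,600.00) = R$216.00 + 8.9% × R$1,884.00 = R$383.68
Difference: |R$227.65 − R$383.68| = R$156.03 (higher under Class 2)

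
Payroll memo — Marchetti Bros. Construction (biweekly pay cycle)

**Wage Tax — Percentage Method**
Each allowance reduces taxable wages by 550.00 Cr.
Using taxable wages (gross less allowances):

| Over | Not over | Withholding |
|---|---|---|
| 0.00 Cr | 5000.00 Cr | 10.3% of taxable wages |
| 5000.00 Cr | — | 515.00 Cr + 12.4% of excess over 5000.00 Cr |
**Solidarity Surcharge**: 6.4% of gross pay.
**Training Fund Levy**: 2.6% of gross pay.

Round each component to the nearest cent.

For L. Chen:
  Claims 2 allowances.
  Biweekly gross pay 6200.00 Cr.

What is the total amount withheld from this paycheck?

Wage Tax: taxable = 6200.00 Cr − 2×550.00 Cr = 5100.00 Cr
  515.00 Cr + 12.4% × (5100.00 Cr − 5000.00 Cr) = 515.00 Cr + 12.4% × 100.00 Cr = 527.40 Cr
Solidarity Surcharge: 6.4% × 6200.00 Cr = 396.80 Cr
Training Fund Levy: 2.6% × 6200.00 Cr = 161.20 Cr
Total: 527.40 Cr + 396.80 Cr + 161.20 Cr = 1085.40 Cr

1085.40 Cr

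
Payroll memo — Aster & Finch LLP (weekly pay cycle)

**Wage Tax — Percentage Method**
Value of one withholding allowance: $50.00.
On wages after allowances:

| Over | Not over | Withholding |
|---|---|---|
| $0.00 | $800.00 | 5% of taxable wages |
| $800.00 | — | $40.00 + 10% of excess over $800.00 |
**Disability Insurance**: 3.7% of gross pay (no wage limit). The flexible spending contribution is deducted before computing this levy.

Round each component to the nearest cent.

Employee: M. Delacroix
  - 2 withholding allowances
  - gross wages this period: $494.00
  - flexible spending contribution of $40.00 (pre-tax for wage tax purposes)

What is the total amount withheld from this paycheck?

Wage Tax: taxable = $494.00 − $40.00 − 2×$50.00 = $354.00
  5% × $354.00 = $17.70
Disability Insurance: 3.7% × $454.00 = $16.80
Total: $17.70 + $16.80 = $34.50

$34.50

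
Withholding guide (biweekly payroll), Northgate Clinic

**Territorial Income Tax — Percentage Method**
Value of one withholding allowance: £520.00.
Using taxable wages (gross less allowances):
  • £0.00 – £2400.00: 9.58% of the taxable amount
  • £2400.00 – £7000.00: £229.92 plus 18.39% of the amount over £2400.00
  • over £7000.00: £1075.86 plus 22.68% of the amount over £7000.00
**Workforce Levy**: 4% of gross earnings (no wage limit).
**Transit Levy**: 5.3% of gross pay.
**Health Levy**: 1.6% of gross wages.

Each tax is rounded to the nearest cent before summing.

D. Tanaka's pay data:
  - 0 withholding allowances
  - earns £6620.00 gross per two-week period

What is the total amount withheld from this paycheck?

£1727.56

Territorial Income Tax: taxable = £6620.00
  £229.92 + 18.39% × (£6620.00 − £2400.00) = £229.92 + 18.39% × £4220.00 = £1005.98
Workforce Levy: 4% × £6620.00 = £264.80
Transit Levy: 5.3% × £6620.00 = £350.86
Health Levy: 1.6% × £6620.00 = £105.92
Total: £1005.98 + £264.80 + £350.86 + £105.92 = £1727.56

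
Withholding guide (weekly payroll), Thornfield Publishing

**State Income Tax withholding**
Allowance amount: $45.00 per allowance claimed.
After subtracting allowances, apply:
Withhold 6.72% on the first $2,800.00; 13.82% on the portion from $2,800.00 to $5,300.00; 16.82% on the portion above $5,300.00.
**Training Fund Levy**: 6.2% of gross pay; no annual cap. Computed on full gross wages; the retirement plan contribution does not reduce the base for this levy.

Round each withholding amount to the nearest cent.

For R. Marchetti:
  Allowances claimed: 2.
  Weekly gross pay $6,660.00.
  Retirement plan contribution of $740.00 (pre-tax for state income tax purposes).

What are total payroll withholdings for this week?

$1,035.73

State Income Tax: taxable = $6,660.00 − $740.00 − 2×$45.00 = $5,830.00
  $533.66 + 16.82% × ($5,830.00 − $5,300.00) = $533.66 + 16.82% × $530.00 = $622.81
Training Fund Levy: 6.2% × $6,660.00 = $412.92
Total: $622.81 + $412.92 = $1,035.73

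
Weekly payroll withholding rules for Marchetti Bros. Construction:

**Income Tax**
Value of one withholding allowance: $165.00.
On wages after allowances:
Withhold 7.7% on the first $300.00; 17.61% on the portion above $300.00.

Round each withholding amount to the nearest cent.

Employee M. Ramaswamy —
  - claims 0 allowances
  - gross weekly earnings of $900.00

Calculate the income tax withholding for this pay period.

Income Tax: taxable = $900.00
  $23.10 + 17.61% × ($900.00 − $300.00) = $23.10 + 17.61% × $600.00 = $128.76

$128.76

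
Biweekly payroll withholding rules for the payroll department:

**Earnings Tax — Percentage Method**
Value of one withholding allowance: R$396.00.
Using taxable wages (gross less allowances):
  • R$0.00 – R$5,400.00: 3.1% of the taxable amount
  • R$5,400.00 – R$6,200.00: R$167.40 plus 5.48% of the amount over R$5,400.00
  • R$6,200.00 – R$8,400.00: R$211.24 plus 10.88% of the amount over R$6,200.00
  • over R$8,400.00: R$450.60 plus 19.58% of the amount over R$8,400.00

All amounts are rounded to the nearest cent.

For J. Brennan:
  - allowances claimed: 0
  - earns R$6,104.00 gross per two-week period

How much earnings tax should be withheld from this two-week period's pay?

R$205.98

Earnings Tax: taxable = R$6,104.00
  R$167.40 + 5.48% × (R$6,104.00 − R$5,400.00) = R$167.40 + 5.48% × R$704.00 = R$205.98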